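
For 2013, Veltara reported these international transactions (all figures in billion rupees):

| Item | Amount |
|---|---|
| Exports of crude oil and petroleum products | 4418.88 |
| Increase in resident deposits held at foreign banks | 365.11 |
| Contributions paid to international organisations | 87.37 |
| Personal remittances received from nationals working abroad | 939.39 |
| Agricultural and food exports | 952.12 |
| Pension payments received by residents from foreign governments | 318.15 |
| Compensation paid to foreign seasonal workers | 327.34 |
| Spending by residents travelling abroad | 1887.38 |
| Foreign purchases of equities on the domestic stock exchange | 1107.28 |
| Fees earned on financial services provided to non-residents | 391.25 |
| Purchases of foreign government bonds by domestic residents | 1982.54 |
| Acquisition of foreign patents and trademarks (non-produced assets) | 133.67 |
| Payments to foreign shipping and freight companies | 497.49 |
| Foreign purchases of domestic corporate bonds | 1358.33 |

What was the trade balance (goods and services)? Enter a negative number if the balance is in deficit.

Goods: 952.12 + 4418.88 = 5371.00
Services: -1887.38 - 497.49 + 391.25 = -1993.62
Trade balance = 5371.00 + (-1993.62) = 3377.38
(Excluded from the trade balance — financial account: increase in resident deposits held at foreign banks 365.11, foreign purchases of equities on the domestic stock exchange 1107.28, purchases of foreign government bonds by domestic residents 1982.54, foreign purchases of domestic corporate bonds 1358.33; secondary income: contributions paid to international organisations 87.37, personal remittances received from nationals working abroad 939.39, pension payments received by residents from foreign governments 318.15; primary income: compensation paid to foreign seasonal workers 327.34; capital account: acquisition of foreign patents and trademarks (non-produced assets) 133.67.)

3377.38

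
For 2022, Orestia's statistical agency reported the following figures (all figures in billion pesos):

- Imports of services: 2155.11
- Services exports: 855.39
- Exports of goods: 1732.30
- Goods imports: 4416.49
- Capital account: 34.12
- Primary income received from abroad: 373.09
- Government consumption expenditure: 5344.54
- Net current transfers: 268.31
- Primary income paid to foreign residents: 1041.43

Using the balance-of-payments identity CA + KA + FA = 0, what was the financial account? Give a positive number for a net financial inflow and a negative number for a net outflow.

4349.82

Goods balance = 1732.30 - 4416.49 = -2684.19
Services balance = 855.39 - 2155.11 = -1299.72
Trade balance (goods + services) = -2684.19 + (-1299.72) = -3983.91
Net primary income = 373.09 - 1041.43 = -668.34
Net secondary income = 268.31
Current account = -3983.91 + (-668.34) + 268.31 = -4383.94
Financial account = -(-4383.94 + 34.12) = 4349.82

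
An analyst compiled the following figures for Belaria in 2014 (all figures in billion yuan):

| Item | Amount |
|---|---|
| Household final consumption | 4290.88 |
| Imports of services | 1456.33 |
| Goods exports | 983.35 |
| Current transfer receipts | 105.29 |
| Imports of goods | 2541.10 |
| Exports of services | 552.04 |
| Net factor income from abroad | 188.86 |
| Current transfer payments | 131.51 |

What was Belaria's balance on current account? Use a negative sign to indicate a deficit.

Goods balance = 983.35 - 2541.10 = -1557.75
Services balance = 552.04 - 1456.33 = -904.29
Trade balance (goods + services) = -1557.75 + (-904.29) = -2462.04
Net primary income = 188.86
Net secondary income = 105.29 - 131.51 = -26.22
Current account = -2462.04 + 188.86 + (-26.22) = -2299.40

-2299.40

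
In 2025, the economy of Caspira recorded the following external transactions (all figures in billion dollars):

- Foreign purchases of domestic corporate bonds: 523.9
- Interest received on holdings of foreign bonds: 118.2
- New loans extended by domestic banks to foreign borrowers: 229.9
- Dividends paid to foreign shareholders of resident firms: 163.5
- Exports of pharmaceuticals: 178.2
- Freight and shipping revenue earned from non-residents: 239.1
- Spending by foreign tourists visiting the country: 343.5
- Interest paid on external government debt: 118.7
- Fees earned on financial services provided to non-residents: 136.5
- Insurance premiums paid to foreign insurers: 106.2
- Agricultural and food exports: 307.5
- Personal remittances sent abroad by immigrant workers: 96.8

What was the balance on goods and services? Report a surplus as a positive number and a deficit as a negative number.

1098.6

Goods: 307.5 + 178.2 = 485.7
Services: 136.5 + 343.5 - 106.2 + 239.1 = 612.9
Trade balance = 485.7 + 612.9 = 1098.6
(Excluded from the trade balance — financial account: foreign purchases of domestic corporate bonds 523.9, new loans extended by domestic banks to foreign borrowers 229.9; primary income: interest received on holdings of foreign bonds 118.2, dividends paid to foreign shareholders of resident firms 163.5, interest paid on external government debt 118.7; secondary income: personal remittances sent abroad by immigrant workers 96.8.)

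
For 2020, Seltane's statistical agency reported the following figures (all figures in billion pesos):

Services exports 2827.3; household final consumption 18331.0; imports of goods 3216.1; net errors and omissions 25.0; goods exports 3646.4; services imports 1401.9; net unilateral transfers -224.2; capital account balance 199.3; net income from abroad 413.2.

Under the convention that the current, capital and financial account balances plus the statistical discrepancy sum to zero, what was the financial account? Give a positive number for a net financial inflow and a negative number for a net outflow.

Goods balance = 3646.4 - 3216.1 = 430.3
Services balance = 2827.3 - 1401.9 = 1425.4
Trade balance (goods + services) = 430.3 + 1425.4 = 1855.7
Net primary income = 413.2
Net secondary income = -224.2
Current account = 1855.7 + 413.2 + (-224.2) = 2044.7
Financial account = -(2044.7 + 199.3 + 25.0) = -2269.0

-2269.0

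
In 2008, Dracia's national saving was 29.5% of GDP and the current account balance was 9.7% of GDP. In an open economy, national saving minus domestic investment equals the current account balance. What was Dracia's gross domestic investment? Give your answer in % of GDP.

19.8

I = S - CA = 29.5 - 9.7 = 19.8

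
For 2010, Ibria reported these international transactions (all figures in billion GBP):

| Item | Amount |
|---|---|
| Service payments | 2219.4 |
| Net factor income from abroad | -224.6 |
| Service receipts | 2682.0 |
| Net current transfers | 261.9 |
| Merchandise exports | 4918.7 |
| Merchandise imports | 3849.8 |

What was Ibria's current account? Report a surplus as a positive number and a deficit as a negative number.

1568.8

Goods balance = 4918.7 - 3849.8 = 1068.9
Services balance = 2682.0 - 2219.4 = 462.6
Trade balance (goods + services) = 1068.9 + 462.6 = 1531.5
Net primary income = -224.6
Net secondary income = 261.9
Current account = 1531.5 + (-224.6) + 261.9 = 1568.8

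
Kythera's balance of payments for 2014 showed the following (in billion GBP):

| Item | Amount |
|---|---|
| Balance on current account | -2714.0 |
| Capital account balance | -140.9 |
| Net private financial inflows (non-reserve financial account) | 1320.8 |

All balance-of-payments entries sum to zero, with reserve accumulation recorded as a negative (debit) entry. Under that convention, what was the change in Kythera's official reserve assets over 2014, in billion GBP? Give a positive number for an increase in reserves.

Official reserve transactions balance = -((-2714.0) + (-140.9) + 1320.8) = 1534.1
An accumulation of reserves is recorded as a debit (negative entry), so the change in the stock of reserves is the negative of that balance.
Change in official reserves = -(1534.1) = -1534.1

-1534.1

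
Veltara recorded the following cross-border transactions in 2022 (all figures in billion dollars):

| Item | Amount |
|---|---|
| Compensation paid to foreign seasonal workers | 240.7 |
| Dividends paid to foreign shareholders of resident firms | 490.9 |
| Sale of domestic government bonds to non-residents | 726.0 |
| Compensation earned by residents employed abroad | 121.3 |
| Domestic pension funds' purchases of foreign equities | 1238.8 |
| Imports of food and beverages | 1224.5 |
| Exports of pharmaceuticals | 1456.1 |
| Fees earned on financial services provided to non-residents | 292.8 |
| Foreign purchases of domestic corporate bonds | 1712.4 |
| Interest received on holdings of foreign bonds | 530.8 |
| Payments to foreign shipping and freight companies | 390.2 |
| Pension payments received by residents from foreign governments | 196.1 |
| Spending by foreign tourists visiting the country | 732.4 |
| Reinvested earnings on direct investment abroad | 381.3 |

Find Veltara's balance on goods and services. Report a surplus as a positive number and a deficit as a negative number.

Goods: 1456.1 - 1224.5 = 231.6
Services: 292.8 + 732.4 - 390.2 = 635.0
Trade balance = 231.6 + 635.0 = 866.6
(Excluded from the trade balance — primary income: compensation paid to foreign seasonal workers 240.7, dividends paid to foreign shareholders of resident firms 490.9, compensation earned by residents employed abroad 121.3, interest received on holdings of foreign bonds 530.8, reinvested earnings on direct investment abroad 381.3; financial account: sale of domestic government bonds to non-residents 726.0, domestic pension funds' purchases of foreign equities 1238.8, foreign purchases of domestic corporate bonds 1712.4; secondary income: pension payments received by residents from foreign governments 196.1.)

866.6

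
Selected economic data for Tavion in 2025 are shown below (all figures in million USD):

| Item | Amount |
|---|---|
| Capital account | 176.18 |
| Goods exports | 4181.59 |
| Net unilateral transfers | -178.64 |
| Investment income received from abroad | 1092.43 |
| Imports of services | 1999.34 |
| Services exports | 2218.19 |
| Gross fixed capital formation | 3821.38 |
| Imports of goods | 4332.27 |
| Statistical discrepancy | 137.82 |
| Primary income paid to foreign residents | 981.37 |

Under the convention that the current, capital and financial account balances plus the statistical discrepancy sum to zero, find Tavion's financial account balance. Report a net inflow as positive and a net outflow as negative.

Goods balance = 4181.59 - 4332.27 = -150.68
Services balance = 2218.19 - 1999.34 = 218.85
Trade balance (goods + services) = -150.68 + 218.85 = 68.17
Net primary income = 1092.43 - 981.37 = 111.06
Net secondary income = -178.64
Current account = 68.17 + 111.06 + (-178.64) = 0.59
Financial account = -(0.59 + 176.18 + 137.82) = -314.59

-314.59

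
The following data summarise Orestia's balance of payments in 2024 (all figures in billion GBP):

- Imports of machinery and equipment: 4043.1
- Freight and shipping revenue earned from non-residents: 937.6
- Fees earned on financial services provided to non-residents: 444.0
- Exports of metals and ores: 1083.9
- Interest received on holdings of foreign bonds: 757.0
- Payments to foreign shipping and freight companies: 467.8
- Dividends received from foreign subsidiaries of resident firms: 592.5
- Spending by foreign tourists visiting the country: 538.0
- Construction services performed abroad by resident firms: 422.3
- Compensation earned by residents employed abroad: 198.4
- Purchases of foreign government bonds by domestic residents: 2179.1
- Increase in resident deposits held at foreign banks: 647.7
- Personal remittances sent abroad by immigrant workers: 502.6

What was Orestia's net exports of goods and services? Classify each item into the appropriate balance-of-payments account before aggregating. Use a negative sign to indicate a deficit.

-1085.1

Goods: -4043.1 + 1083.9 = -2959.2
Services: 444.0 + 937.6 - 467.8 + 422.3 + 538.0 = 1874.1
Trade balance = -2959.2 + 1874.1 = -1085.1
(Excluded from the trade balance — primary income: interest received on holdings of foreign bonds 757.0, dividends received from foreign subsidiaries of resident firms 592.5, compensation earned by residents employed abroad 198.4; financial account: purchases of foreign government bonds by domestic residents 2179.1, increase in resident deposits held at foreign banks 647.7; secondary income: personal remittances sent abroad by immigrant workers 502.6.)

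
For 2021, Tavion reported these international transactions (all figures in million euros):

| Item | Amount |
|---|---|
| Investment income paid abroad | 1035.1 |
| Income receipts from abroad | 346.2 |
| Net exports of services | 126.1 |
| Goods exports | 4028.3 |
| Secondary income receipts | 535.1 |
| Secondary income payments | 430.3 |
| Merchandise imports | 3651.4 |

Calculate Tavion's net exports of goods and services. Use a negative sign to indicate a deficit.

503.0

Goods balance = 4028.3 - 3651.4 = 376.9
Services balance = 126.1
Trade balance (goods + services) = 376.9 + 126.1 = 503.0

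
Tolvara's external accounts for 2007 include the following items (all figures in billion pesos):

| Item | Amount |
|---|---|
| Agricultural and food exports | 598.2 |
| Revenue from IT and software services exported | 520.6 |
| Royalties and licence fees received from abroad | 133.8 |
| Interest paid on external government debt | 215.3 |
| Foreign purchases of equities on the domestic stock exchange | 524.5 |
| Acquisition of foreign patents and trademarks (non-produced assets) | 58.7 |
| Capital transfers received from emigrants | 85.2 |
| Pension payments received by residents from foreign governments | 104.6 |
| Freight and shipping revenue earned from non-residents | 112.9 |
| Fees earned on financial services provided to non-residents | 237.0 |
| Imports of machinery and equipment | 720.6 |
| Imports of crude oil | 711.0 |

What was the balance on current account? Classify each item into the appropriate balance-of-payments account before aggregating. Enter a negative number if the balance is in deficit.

60.2

Goods: -720.6 + 598.2 - 711.0 = -833.4
Services: 520.6 + 237.0 + 112.9 + 133.8 = 1004.3
Primary income: -215.3
Secondary income: 104.6
Current account = (-833.4) + 1004.3 + (-215.3) + 104.6 = 60.2
(Excluded from the current account — financial account: foreign purchases of equities on the domestic stock exchange 524.5; capital account: acquisition of foreign patents and trademarks (non-produced assets) 58.7, capital transfers received from emigrants 85.2.)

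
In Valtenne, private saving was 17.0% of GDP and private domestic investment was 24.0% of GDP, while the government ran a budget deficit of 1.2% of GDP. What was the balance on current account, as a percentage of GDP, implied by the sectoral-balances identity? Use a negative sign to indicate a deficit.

By the sectoral-balances identity, CA = (S_private - I) + (T - G).
Private balance = 17.0 - 24.0 = -7.0
Government balance (T - G) = -1.2
CA = -7.0 + (-1.2) = -8.2

-8.2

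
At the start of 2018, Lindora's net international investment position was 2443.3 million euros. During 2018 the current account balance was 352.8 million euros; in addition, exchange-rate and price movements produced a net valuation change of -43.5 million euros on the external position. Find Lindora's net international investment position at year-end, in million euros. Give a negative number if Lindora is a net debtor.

2752.6

Change in NIIP = current account + net valuation change = 352.8 + (-43.5) = 309.3
End-of-year NIIP = 2443.3 + 309.3 = 2752.6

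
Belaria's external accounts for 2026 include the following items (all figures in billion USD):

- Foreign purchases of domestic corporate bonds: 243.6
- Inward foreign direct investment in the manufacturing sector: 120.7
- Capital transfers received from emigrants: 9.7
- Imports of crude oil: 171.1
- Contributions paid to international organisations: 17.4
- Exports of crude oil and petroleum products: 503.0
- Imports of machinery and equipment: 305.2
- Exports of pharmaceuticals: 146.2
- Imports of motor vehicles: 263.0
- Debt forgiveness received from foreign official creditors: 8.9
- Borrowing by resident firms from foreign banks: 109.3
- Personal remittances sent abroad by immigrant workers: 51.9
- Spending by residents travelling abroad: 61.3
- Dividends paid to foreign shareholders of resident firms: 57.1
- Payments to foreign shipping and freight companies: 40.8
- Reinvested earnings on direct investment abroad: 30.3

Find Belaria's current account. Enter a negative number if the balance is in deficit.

-288.3

Goods: 146.2 - 263.0 - 171.1 - 305.2 + 503.0 = -90.1
Services: -40.8 - 61.3 = -102.1
Primary income: 30.3 - 57.1 = -26.8
Secondary income: -17.4 - 51.9 = -69.3
Current account = (-90.1) + (-102.1) + (-26.8) + (-69.3) = -288.3
(Excluded from the current account — financial account: foreign purchases of domestic corporate bonds 243.6, inward foreign direct investment in the manufacturing sector 120.7, borrowing by resident firms from foreign banks 109.3; capital account: capital transfers received from emigrants 9.7, debt forgiveness received from foreign official creditors 8.9.)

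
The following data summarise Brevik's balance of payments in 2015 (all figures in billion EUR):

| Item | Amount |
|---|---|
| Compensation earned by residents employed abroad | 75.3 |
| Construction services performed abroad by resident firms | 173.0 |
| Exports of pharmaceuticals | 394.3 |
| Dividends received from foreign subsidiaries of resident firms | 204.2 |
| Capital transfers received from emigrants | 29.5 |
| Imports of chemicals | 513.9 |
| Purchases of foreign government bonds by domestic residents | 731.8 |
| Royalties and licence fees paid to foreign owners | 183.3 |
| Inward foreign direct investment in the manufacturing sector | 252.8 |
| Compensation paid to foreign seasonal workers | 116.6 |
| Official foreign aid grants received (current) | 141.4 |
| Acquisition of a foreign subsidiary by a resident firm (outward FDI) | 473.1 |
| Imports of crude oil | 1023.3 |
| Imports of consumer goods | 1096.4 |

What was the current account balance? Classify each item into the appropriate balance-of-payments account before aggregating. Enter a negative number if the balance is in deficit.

Goods: -1096.4 - 1023.3 + 394.3 - 513.9 = -2239.3
Services: 173.0 - 183.3 = -10.3
Primary income: 204.2 - 116.6 + 75.3 = 162.9
Secondary income: 141.4
Current account = (-2239.3) + (-10.3) + 162.9 + 141.4 = -1945.3
(Excluded from the current account — capital account: capital transfers received from emigrants 29.5; financial account: purchases of foreign government bonds by domestic residents 731.8, inward foreign direct investment in the manufacturing sector 252.8, acquisition of a foreign subsidiary by a resident firm (outward FDI) 473.1.)

-1945.3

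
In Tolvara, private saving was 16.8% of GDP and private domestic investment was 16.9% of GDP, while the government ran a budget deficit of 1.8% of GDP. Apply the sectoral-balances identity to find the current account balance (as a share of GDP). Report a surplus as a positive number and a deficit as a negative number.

By the sectoral-balances identity, CA = (S_private - I) + (T - G).
Private balance = 16.8 - 16.9 = -0.1
Government balance (T - G) = -1.8
CA = -0.1 + (-1.8) = -1.9

-1.9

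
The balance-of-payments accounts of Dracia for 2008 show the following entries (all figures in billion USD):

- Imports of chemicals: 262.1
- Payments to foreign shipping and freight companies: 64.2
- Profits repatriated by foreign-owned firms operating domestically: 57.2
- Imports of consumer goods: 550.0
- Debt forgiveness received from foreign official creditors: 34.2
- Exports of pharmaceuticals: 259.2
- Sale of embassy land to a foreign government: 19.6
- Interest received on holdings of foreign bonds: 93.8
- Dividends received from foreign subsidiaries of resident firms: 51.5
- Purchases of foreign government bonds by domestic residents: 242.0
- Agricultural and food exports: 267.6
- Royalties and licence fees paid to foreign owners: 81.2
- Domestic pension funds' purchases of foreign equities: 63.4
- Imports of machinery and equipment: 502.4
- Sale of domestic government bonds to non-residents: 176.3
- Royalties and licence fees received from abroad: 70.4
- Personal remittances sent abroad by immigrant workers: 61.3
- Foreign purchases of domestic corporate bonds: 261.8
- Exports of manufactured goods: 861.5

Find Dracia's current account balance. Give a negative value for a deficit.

25.6

Goods: 267.6 - 262.1 + 259.2 - 550.0 + 861.5 - 502.4 = 73.8
Services: -81.2 + 70.4 - 64.2 = -75.0
Primary income: 51.5 + 93.8 - 57.2 = 88.1
Secondary income: -61.3
Current account = 73.8 + (-75.0) + 88.1 + (-61.3) = 25.6
(Excluded from the current account — capital account: debt forgiveness received from foreign official creditors 34.2, sale of embassy land to a foreign government 19.6; financial account: purchases of foreign government bonds by domestic residents 242.0, domestic pension funds' purchases of foreign equities 63.4, sale of domestic government bonds to non-residents 176.3, foreign purchases of domestic corporate bonds 261.8.)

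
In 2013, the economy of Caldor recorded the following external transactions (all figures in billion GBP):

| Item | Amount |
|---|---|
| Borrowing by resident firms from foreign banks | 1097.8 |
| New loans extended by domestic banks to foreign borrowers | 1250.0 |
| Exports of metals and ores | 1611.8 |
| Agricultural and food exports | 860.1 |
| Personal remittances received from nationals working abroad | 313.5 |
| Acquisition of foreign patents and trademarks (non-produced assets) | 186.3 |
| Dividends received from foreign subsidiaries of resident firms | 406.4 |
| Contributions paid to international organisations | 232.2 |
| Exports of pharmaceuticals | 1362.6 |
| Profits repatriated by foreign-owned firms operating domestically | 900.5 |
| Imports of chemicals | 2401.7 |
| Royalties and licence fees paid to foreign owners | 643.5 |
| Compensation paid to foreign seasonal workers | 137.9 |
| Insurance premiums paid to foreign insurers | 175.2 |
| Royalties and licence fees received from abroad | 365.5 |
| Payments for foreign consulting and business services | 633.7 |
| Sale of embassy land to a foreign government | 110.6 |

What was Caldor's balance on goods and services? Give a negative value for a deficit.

345.9

Goods: -2401.7 + 1362.6 + 860.1 + 1611.8 = 1432.8
Services: -643.5 - 175.2 + 365.5 - 633.7 = -1086.9
Trade balance = 1432.8 + (-1086.9) = 345.9
(Excluded from the trade balance — financial account: borrowing by resident firms from foreign banks 1097.8, new loans extended by domestic banks to foreign borrowers 1250.0; secondary income: personal remittances received from nationals working abroad 313.5, contributions paid to international organisations 232.2; capital account: acquisition of foreign patents and trademarks (non-produced assets) 186.3, sale of embassy land to a foreign government 110.6; primary income: dividends received from foreign subsidiaries of resident firms 406.4, profits repatriated by foreign-owned firms operating domestically 900.5, compensation paid to foreign seasonal workers 137.9.)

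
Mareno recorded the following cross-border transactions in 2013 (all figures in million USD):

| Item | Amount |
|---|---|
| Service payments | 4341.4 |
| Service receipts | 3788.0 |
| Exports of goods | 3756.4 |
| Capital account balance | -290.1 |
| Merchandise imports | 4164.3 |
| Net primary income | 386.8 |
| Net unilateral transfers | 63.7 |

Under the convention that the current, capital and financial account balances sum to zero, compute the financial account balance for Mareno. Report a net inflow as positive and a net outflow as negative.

Goods balance = 3756.4 - 4164.3 = -407.9
Services balance = 3788.0 - 4341.4 = -553.4
Trade balance (goods + services) = -407.9 + (-553.4) = -961.3
Net primary income = 386.8
Net secondary income = 63.7
Current account = -961.3 + 386.8 + 63.7 = -510.8
Financial account = -(-510.8 + (-290.1)) = 800.9

800.9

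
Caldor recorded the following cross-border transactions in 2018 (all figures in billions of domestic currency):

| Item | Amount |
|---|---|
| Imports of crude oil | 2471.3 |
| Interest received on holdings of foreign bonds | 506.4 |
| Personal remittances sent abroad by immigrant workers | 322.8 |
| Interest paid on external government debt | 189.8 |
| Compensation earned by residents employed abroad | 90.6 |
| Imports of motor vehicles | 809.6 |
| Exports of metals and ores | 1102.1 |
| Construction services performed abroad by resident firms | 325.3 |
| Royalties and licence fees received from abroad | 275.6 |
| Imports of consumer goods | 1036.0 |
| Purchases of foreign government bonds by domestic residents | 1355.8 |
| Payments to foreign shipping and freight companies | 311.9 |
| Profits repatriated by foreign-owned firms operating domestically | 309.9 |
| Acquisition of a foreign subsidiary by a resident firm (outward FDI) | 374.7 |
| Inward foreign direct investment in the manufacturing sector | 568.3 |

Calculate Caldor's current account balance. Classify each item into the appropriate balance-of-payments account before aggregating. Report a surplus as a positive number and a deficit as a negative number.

Goods: -809.6 + 1102.1 - 2471.3 - 1036.0 = -3214.8
Services: 275.6 + 325.3 - 311.9 = 289.0
Primary income: 506.4 - 189.8 + 90.6 - 309.9 = 97.3
Secondary income: -322.8
Current account = (-3214.8) + 289.0 + 97.3 + (-322.8) = -3151.3
(Excluded from the current account — financial account: purchases of foreign government bonds by domestic residents 1355.8, acquisition of a foreign subsidiary by a resident firm (outward FDI) 374.7, inward foreign direct investment in the manufacturing sector 568.3.)

-3151.3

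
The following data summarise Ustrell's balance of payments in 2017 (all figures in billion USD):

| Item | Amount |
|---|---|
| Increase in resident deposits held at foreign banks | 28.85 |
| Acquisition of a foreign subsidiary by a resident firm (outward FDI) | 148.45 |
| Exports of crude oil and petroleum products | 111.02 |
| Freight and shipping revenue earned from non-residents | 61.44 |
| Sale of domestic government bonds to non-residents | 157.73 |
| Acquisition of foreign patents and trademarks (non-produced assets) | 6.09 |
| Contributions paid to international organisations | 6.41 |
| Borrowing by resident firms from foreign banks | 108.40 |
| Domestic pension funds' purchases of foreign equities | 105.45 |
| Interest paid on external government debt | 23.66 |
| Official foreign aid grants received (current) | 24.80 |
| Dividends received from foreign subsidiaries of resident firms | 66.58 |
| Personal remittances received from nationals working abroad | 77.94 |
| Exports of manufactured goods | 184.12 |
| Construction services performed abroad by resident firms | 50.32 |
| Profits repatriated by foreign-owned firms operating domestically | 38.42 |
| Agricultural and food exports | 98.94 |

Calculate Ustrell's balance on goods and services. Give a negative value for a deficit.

505.84

Goods: 111.02 + 98.94 + 184.12 = 394.08
Services: 50.32 + 61.44 = 111.76
Trade balance = 394.08 + 111.76 = 505.84
(Excluded from the trade balance — financial account: increase in resident deposits held at foreign banks 28.85, acquisition of a foreign subsidiary by a resident firm (outward FDI) 148.45, sale of domestic government bonds to non-residents 157.73, borrowing by resident firms from foreign banks 108.40, domestic pension funds' purchases of foreign equities 105.45; capital account: acquisition of foreign patents and trademarks (non-produced assets) 6.09; secondary income: contributions paid to international organisations 6.41, official foreign aid grants received (current) 24.80, personal remittances received from nationals working abroad 77.94; primary income: interest paid on external government debt 23.66, dividends received from foreign subsidiaries of resident firms 66.58, profits repatriated by foreign-owned firms operating domestically 38.42.)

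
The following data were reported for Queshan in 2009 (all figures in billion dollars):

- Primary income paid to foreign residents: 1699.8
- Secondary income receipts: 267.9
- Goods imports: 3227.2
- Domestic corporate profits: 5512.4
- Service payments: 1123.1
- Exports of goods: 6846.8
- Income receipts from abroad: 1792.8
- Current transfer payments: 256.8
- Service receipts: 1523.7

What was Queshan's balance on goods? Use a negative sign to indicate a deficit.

3619.6

Goods balance = 6846.8 - 3227.2 = 3619.6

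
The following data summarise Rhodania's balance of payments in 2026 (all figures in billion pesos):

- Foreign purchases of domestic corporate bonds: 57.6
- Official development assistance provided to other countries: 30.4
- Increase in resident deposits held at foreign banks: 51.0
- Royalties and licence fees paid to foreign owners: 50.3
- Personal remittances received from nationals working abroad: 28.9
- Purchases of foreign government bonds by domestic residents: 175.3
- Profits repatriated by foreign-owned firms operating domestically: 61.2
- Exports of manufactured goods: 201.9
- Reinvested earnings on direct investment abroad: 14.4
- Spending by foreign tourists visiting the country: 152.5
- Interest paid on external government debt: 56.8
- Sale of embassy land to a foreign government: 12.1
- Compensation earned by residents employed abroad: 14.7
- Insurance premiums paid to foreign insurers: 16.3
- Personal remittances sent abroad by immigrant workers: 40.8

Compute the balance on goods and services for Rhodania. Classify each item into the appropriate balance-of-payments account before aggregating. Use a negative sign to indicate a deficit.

287.8

Goods: 201.9
Services: 152.5 - 50.3 - 16.3 = 85.9
Trade balance = 201.9 + 85.9 = 287.8
(Excluded from the trade balance — financial account: foreign purchases of domestic corporate bonds 57.6, increase in resident deposits held at foreign banks 51.0, purchases of foreign government bonds by domestic residents 175.3; secondary income: official development assistance provided to other countries 30.4, personal remittances received from nationals working abroad 28.9, personal remittances sent abroad by immigrant workers 40.8; primary income: profits repatriated by foreign-owned firms operating domestically 61.2, reinvested earnings on direct investment abroad 14.4, interest paid on external government debt 56.8, compensation earned by residents employed abroad 14.7; capital account: sale of embassy land to a foreign government 12.1.)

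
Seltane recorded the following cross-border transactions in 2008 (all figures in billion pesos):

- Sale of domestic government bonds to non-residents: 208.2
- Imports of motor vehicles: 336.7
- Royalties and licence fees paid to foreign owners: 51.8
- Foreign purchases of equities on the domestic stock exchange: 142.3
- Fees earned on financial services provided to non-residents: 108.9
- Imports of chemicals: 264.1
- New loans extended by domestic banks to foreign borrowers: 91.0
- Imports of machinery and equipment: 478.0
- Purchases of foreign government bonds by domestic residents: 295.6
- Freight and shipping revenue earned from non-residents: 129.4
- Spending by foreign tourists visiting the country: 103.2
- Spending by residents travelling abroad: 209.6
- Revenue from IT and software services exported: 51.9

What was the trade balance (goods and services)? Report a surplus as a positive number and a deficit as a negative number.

-946.8

Goods: -478.0 - 264.1 - 336.7 = -1078.8
Services: 108.9 + 103.2 + 51.9 - 51.8 + 129.4 - 209.6 = 132.0
Trade balance = -1078.8 + 132.0 = -946.8
(Excluded from the trade balance — financial account: sale of domestic government bonds to non-residents 208.2, foreign purchases of equities on the domestic stock exchange 142.3, new loans extended by domestic banks to foreign borrowers 91.0, purchases of foreign government bonds by domestic residents 295.6.)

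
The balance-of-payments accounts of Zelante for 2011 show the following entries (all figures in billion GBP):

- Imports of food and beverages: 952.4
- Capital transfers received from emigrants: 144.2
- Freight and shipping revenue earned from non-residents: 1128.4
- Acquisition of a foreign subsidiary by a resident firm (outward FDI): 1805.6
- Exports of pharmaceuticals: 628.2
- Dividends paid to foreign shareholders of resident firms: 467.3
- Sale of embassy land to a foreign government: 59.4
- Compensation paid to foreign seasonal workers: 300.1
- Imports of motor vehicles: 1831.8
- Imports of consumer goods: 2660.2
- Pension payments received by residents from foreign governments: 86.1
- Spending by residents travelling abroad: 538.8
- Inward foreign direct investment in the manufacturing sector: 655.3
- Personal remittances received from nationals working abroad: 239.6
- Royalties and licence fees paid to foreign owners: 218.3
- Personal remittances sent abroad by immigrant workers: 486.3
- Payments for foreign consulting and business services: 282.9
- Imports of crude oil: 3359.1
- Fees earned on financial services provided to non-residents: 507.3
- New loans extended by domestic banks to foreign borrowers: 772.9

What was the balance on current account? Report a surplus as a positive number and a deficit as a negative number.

Goods: -952.4 - 3359.1 + 628.2 - 1831.8 - 2660.2 = -8175.3
Services: -538.8 + 1128.4 - 282.9 - 218.3 + 507.3 = 595.7
Primary income: -300.1 - 467.3 = -767.4
Secondary income: 86.1 + 239.6 - 486.3 = -160.6
Current account = (-8175.3) + 595.7 + (-767.4) + (-160.6) = -8507.6
(Excluded from the current account — capital account: capital transfers received from emigrants 144.2, sale of embassy land to a foreign government 59.4; financial account: acquisition of a foreign subsidiary by a resident firm (outward FDI) 1805.6, inward foreign direct investment in the manufacturing sector 655.3, new loans extended by domestic banks to foreign borrowers 772.9.)

-8507.6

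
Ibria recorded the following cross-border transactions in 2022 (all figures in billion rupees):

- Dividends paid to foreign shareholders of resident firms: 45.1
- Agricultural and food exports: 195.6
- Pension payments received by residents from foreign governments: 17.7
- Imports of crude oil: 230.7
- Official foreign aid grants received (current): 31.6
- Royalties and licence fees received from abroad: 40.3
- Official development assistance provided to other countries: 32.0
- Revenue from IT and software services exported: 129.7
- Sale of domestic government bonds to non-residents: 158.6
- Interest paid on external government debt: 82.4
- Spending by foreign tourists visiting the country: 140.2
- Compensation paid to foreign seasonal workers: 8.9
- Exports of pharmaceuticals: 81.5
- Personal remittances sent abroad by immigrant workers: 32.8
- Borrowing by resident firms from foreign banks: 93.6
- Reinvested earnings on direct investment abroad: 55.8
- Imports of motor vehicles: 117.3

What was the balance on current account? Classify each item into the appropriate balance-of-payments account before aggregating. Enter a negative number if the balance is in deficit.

Goods: -117.3 + 81.5 + 195.6 - 230.7 = -70.9
Services: 140.2 + 129.7 + 40.3 = 310.2
Primary income: -8.9 + 55.8 - 45.1 - 82.4 = -80.6
Secondary income: 31.6 - 32.0 - 32.8 + 17.7 = -15.5
Current account = (-70.9) + 310.2 + (-80.6) + (-15.5) = 143.2
(Excluded from the current account — financial account: sale of domestic government bonds to non-residents 158.6, borrowing by resident firms from foreign banks 93.6.)

143.2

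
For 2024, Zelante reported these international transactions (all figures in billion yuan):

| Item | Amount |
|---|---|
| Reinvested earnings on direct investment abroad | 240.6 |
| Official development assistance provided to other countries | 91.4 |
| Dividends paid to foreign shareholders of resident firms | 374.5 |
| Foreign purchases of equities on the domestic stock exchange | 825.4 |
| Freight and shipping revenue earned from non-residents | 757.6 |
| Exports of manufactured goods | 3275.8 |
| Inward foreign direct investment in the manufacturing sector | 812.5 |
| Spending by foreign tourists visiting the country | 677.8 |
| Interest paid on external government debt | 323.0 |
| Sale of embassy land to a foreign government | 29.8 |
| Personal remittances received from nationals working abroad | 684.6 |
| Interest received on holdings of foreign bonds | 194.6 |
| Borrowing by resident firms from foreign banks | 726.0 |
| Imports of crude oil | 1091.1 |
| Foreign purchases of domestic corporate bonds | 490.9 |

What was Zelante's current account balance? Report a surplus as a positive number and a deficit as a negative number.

Goods: 3275.8 - 1091.1 = 2184.7
Services: 677.8 + 757.6 = 1435.4
Primary income: 240.6 - 323.0 + 194.6 - 374.5 = -262.3
Secondary income: -91.4 + 684.6 = 593.2
Current account = 2184.7 + 1435.4 + (-262.3) + 593.2 = 3951.0
(Excluded from the current account — financial account: foreign purchases of equities on the domestic stock exchange 825.4, inward foreign direct investment in the manufacturing sector 812.5, borrowing by resident firms from foreign banks 726.0, foreign purchases of domestic corporate bonds 490.9; capital account: sale of embassy land to a foreign government 29.8.)

3951.0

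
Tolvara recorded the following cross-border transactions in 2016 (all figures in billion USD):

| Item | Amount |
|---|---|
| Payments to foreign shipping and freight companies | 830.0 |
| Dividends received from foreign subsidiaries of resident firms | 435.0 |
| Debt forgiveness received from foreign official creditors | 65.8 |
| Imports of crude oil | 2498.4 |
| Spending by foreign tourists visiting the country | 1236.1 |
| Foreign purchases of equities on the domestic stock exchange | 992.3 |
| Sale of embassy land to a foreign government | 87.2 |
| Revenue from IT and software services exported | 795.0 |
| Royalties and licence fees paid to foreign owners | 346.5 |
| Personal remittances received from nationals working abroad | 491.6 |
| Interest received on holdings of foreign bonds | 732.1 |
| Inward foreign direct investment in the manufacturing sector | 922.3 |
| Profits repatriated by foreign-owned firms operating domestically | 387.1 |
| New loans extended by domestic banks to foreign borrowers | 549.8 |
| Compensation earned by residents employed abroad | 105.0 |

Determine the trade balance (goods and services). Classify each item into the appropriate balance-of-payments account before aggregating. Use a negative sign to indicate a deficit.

-1643.8

Goods: -2498.4
Services: 1236.1 + 795.0 - 830.0 - 346.5 = 854.6
Trade balance = -2498.4 + 854.6 = -1643.8
(Excluded from the trade balance — primary income: dividends received from foreign subsidiaries of resident firms 435.0, interest received on holdings of foreign bonds 732.1, profits repatriated by foreign-owned firms operating domestically 387.1, compensation earned by residents employed abroad 105.0; capital account: debt forgiveness received from foreign official creditors 65.8, sale of embassy land to a foreign government 87.2; financial account: foreign purchases of equities on the domestic stock exchange 992.3, inward foreign direct investment in the manufacturing sector 922.3, new loans extended by domestic banks to foreign borrowers 549.8; secondary income: personal remittances received from nationals working abroad 491.6.)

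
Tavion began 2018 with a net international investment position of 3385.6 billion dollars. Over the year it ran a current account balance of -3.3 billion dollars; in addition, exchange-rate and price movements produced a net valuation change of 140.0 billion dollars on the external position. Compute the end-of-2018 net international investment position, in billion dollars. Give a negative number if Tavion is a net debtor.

Change in NIIP = current account + net valuation change = -3.3 + 140.0 = 136.7
End-of-year NIIP = 3385.6 + 136.7 = 3522.3

3522.3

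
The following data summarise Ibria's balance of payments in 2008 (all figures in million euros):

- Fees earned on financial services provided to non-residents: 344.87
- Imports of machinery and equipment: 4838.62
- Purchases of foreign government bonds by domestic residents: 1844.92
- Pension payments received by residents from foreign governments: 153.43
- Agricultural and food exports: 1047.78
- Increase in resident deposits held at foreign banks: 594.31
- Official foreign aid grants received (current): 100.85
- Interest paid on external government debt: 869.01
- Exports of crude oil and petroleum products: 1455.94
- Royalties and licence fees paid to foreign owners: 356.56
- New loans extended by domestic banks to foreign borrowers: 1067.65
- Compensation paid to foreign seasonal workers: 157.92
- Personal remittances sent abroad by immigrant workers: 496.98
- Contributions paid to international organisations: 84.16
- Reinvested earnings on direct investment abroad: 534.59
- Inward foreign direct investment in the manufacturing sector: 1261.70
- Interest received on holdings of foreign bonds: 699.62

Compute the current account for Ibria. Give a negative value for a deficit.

Goods: 1047.78 + 1455.94 - 4838.62 = -2334.90
Services: -356.56 + 344.87 = -11.69
Primary income: -869.01 + 534.59 + 699.62 - 157.92 = 207.28
Secondary income: -84.16 + 100.85 - 496.98 + 153.43 = -326.86
Current account = (-2334.90) + (-11.69) + 207.28 + (-326.86) = -2466.17
(Excluded from the current account — financial account: purchases of foreign government bonds by domestic residents 1844.92, increase in resident deposits held at foreign banks 594.31, new loans extended by domestic banks to foreign borrowers 1067.65, inward foreign direct investment in the manufacturing sector 1261.70.)

-2466.17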